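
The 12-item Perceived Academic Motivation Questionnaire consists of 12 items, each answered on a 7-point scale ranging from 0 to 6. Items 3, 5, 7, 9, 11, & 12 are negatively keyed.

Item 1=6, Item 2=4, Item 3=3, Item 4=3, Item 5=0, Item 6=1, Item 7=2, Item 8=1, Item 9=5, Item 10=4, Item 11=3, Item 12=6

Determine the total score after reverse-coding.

Apply reverse scoring (on a 0–6 scale, reversed = 6 − raw):
  item 3: 6 − 3 = 3
  item 5: 6 − 0 = 6
  item 7: 6 − 2 = 4
  item 9: 6 − 5 = 1
  item 11: 6 − 3 = 3
  item 12: 6 − 6 = 0
After reverse-coding: 6, 4, 3, 3, 6, 1, 4, 1, 1, 4, 3, 0
Total = 6 + 4 + 3 + 3 + 6 + 1 + 4 + 1 + 1 + 4 + 3 + 0 = 36

36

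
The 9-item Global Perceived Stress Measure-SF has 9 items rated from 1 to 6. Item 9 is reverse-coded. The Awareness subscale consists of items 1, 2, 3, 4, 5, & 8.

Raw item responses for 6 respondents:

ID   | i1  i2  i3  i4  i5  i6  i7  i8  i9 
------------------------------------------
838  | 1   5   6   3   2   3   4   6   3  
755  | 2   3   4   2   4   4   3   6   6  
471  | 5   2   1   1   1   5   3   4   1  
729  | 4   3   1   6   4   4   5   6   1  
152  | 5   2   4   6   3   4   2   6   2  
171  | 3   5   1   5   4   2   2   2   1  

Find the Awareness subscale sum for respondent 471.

14

Respondent 471 raw: 5, 2, 1, 1, 1, 5, 3, 4, 1.
Awareness items: 1, 2, 3, 4, 5, 8.
Reverse-coded (reverse-coded value = 7 − response):
  item 1: 5
  item 2: 2
  item 3: 1
  item 4: 1
  item 5: 1
  item 8: 4
Sum = 5 + 2 + 1 + 1 + 1 + 4 = 14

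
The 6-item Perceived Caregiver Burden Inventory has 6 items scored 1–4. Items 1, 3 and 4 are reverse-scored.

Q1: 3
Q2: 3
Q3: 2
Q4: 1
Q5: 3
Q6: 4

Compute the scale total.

19

Raw sum = 16. Reverse-scored items: 1, 3, 4; their raw sum = 6.
Each reversal replaces raw with 5 − raw, changing the total by 5 − 2·raw per item.
Total = 16 + 3·5 − 2·6 = 16 + 15 − 12 = 19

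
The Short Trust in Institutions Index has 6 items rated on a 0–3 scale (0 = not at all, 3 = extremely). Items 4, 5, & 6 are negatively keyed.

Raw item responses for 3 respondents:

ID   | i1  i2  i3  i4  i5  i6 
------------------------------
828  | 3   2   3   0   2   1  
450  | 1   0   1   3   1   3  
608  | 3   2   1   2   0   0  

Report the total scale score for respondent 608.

Respondent 608 raw: 3, 2, 1, 2, 0, 0.
Reverse-coded (reversed = (0+3) − raw = 3 − raw):
  item 1: 3
  item 2: 2
  item 3: 1
  item 4: 3 − 2 = 1
  item 5: 3 − 0 = 3
  item 6: 3 − 0 = 3
Sum = 3 + 2 + 1 + 1 + 3 + 3 = 13

13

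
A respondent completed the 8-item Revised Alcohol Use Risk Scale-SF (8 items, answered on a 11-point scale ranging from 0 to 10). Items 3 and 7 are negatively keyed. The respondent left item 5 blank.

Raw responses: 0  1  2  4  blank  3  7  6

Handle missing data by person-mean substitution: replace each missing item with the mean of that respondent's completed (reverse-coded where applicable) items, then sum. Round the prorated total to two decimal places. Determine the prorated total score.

28.57

Reverse-coded (reverse-coded value = 10 − response):
  item 3: 10 − 2 = 8
  item 7: 10 − 7 = 3
Completed scored items (7 of 8): 0, 1, 8, 4, 3, 3, 6; sum = 25.
Person mean = 25 / 7 ≈ 3.5714
Prorated total = (25 / 7) × 8 = 28.57 (to 2 dp)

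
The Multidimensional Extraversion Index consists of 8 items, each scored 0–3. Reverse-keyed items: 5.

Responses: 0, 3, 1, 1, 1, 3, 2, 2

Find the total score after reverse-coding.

Reversing item 5 with 3 − raw:
Total = 0 + 3 + 1 + 1 + (3−1) + 3 + 2 + 2
      = 0 + 3 + 1 + 1 + 2 + 3 + 2 + 2 = 14

14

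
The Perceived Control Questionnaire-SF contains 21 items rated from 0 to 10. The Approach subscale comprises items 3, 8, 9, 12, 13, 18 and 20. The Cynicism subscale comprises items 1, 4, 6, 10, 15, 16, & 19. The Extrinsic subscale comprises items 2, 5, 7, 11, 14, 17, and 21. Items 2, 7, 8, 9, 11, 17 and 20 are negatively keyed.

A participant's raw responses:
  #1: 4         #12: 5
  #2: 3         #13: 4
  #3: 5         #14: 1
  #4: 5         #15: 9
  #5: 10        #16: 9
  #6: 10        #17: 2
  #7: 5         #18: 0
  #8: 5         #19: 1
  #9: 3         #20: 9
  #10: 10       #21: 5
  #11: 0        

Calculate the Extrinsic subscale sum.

Extrinsic items: 2, 5, 7, 11, 14, 17, 21.
Of these, items 2, 7, 11 and 17 are negatively keyed; reverse-coded value = 10 − response.
  item 2: 10 − 3 = 7
  item 5: 10
  item 7: 10 − 5 = 5
  item 11: 10 − 0 = 10
  item 14: 1
  item 17: 10 − 2 = 8
  item 21: 5
Sum = 7 + 10 + 5 + 10 + 1 + 8 + 5 = 46

46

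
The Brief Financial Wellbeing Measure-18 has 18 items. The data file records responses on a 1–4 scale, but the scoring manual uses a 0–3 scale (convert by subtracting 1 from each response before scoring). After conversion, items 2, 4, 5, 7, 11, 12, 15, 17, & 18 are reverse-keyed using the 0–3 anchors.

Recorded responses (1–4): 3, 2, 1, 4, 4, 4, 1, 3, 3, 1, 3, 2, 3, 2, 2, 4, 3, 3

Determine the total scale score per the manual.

27

Convert to 0–3: 2, 1, 0, 3, 3, 3, 0, 2, 2, 0, 2, 1, 2, 1, 1, 3, 2, 2
Reverse-coded (reverse-coded value = 3 − response):
  item 2: 3 − 1 = 2
  item 4: 3 − 3 = 0
  item 5: 3 − 3 = 0
  item 7: 3 − 0 = 3
  item 11: 3 − 2 = 1
  item 12: 3 − 1 = 2
  item 15: 3 − 1 = 2
  item 17: 3 − 2 = 1
  item 18: 3 − 2 = 1
Scored: 2, 2, 0, 0, 0, 3, 3, 2, 2, 0, 1, 2, 2, 1, 2, 3, 1, 1
Total = 27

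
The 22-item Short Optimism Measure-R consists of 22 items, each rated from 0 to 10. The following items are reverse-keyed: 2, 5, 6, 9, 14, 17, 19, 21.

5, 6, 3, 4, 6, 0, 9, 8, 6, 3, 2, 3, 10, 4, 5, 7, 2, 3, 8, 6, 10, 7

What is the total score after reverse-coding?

Raw sum = 117. Reverse-keyed items: 2, 5, 6, 9, 14, 17, 19, 21; their raw sum = 42.
Each reversal replaces raw with 10 − raw, changing the total by 10 − 2·raw per item.
Total = 117 + 8·10 − 2·42 = 117 + 80 − 84 = 113

113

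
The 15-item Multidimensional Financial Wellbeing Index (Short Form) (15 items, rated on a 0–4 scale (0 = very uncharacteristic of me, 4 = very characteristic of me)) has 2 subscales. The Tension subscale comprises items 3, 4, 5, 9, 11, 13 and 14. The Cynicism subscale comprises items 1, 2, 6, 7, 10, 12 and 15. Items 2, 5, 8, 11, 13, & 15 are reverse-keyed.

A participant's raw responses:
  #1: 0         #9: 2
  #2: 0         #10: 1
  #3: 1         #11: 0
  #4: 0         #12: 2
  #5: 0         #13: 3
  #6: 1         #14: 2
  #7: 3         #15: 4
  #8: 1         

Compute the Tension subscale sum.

14

Tension items: 3, 4, 5, 9, 11, 13, 14.
Of these, items 5, 11, & 13 are reverse-keyed; reversed = (0+4) − raw = 4 − raw.
  item 3: 1
  item 4: 0
  item 5: 4 − 0 = 4
  item 9: 2
  item 11: 4 − 0 = 4
  item 13: 4 − 3 = 1
  item 14: 2
Sum = 1 + 0 + 4 + 2 + 4 + 1 + 2 = 14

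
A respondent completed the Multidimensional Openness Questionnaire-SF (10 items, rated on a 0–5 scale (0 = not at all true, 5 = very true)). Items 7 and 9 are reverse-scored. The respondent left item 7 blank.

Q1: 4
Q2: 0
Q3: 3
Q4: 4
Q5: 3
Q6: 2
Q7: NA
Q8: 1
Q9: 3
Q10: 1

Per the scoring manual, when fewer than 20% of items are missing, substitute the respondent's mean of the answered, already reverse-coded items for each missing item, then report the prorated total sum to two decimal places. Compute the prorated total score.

22.22

Reverse-coded (on a 0–5 scale, reversed = 5 − raw):
  item 9: 5 − 3 = 2
Completed scored items (9 of 10): 4, 0, 3, 4, 3, 2, 1, 2, 1; sum = 20.
Person mean = 20 / 9 ≈ 2.2222
Prorated total = (20 / 9) × 10 = 22.22 (to 2 dp)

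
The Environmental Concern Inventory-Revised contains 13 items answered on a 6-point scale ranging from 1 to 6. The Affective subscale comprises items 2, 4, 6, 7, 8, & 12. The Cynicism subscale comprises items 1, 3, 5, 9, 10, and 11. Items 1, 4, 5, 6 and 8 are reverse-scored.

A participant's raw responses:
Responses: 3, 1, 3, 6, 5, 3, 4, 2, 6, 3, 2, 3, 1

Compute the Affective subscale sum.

18

Affective items: 2, 4, 6, 7, 8, 12.
Of these, items 4, 6, and 8 are reverse-scored; on a 1–6 scale, reversed = 7 − raw.
  item 2: 1
  item 4: 7 − 6 = 1
  item 6: 7 − 3 = 4
  item 7: 4
  item 8: 7 − 2 = 5
  item 12: 3
Sum = 1 + 1 + 4 + 4 + 5 + 3 = 18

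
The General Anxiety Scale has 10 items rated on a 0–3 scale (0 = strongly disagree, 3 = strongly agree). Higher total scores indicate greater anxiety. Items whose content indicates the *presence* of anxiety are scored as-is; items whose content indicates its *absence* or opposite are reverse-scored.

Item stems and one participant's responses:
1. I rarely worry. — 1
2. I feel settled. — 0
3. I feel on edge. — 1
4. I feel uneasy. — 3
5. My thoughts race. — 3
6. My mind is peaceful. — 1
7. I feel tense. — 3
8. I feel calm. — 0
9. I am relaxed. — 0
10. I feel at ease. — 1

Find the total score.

Items 1, 2, 6, 8, 9, 10 describe the absence/opposite of anxiety → reverse-score.
on a 0–3 scale, reversed = 3 − raw.
  item 1: 3 − 1 = 2
  item 2: 3 − 0 = 3
  item 3: 1
  item 4: 3
  item 5: 3
  item 6: 3 − 1 = 2
  item 7: 3
  item 8: 3 − 0 = 3
  item 9: 3 − 0 = 3
  item 10: 3 − 1 = 2
Total = 2 + 3 + 1 + 3 + 3 + 2 + 3 + 3 + 3 + 2 = 25

25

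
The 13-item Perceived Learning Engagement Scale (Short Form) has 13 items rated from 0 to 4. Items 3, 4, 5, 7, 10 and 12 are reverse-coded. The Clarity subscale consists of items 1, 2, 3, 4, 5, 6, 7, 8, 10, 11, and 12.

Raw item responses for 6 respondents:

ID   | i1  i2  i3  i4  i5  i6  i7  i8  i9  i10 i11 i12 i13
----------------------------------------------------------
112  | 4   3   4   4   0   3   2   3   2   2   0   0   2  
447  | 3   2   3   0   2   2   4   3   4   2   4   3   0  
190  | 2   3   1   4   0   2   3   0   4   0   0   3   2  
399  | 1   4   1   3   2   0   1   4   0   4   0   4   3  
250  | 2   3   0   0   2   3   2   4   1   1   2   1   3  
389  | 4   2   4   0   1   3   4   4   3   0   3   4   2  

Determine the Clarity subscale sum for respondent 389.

Respondent 389 raw: 4, 2, 4, 0, 1, 3, 4, 4, 3, 0, 3, 4, 2.
Clarity items: 1, 2, 3, 4, 5, 6, 7, 8, 10, 11, 12.
Reverse-coded (reverse-coded value = 4 − response):
  item 1: 4
  item 2: 2
  item 3: 4 − 4 = 0
  item 4: 4 − 0 = 4
  item 5: 4 − 1 = 3
  item 6: 3
  item 7: 4 − 4 = 0
  item 8: 4
  item 10: 4 − 0 = 4
  item 11: 3
  item 12: 4 − 4 = 0
Sum = 4 + 2 + 0 + 4 + 3 + 3 + 0 + 4 + 4 + 3 + 0 = 27

27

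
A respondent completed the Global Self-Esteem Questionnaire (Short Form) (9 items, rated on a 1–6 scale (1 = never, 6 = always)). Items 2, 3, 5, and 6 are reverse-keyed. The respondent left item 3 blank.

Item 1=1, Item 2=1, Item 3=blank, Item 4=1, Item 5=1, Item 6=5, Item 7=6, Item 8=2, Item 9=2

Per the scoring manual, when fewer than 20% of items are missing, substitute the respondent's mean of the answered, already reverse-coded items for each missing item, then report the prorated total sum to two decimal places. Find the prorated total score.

29.25

Reverse-coded (reversed = (1+6) − raw = 7 − raw):
  item 2: 7 − 1 = 6
  item 5: 7 − 1 = 6
  item 6: 7 − 5 = 2
Completed scored items (8 of 9): 1, 6, 1, 6, 2, 6, 2, 2; sum = 26.
Person mean = 26 / 8 ≈ 3.2500
Prorated total = (26 / 8) × 9 = 29.25 (to 2 dp)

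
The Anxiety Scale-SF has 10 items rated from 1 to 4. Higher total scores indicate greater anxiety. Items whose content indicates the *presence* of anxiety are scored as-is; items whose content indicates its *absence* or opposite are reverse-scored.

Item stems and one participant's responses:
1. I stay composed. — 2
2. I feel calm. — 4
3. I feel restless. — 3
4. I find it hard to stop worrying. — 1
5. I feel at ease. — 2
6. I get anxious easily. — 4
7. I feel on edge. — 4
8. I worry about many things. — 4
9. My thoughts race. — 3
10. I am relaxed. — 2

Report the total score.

Items 1, 2, 5, 10 describe the absence/opposite of anxiety → reverse-score.
on a 1–4 scale, reversed = 5 − raw.
  item 1: 5 − 2 = 3
  item 2: 5 − 4 = 1
  item 3: 3
  item 4: 1
  item 5: 5 − 2 = 3
  item 6: 4
  item 7: 4
  item 8: 4
  item 9: 3
  item 10: 5 − 2 = 3
Total = 3 + 1 + 3 + 1 + 3 + 4 + 4 + 4 + 3 + 3 = 29

29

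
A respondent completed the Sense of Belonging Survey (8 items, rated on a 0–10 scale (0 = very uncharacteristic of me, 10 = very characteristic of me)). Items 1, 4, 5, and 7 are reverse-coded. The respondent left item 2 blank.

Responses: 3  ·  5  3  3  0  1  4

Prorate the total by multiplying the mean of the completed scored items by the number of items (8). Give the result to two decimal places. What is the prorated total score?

44.57

Reverse-coded (reverse-coded value = 10 − response):
  item 1: 10 − 3 = 7
  item 4: 10 − 3 = 7
  item 5: 10 − 3 = 7
  item 7: 10 − 1 = 9
Completed scored items (7 of 8): 7, 5, 7, 7, 0, 9, 4; sum = 39.
Person mean = 39 / 7 ≈ 5.5714
Prorated total = (39 / 7) × 8 = 44.57 (to 2 dp)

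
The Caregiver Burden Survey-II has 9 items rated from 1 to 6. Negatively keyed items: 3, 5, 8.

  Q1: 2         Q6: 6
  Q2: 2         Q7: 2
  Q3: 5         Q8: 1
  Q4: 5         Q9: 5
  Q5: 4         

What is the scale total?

Reversing items 3, 5, & 8 with 7 − raw:
Total = 2 + 2 + (7−5) + 5 + (7−4) + 6 + 2 + (7−1) + 5
      = 2 + 2 + 2 + 5 + 3 + 6 + 2 + 6 + 5 = 33

33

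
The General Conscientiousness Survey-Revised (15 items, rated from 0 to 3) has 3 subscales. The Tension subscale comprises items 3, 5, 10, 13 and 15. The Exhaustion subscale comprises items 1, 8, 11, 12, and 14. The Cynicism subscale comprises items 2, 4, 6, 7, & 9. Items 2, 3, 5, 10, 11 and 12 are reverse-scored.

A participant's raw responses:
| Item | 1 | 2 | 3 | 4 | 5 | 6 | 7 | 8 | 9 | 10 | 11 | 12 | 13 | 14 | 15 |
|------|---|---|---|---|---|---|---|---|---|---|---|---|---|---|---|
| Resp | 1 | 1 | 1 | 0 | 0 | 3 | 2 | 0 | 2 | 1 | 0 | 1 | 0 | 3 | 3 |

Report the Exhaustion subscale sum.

Exhaustion items: 1, 8, 11, 12, 14.
Of these, items 11 & 12 are reverse-scored; reverse-coded value = 3 − response.
  item 1: 1
  item 8: 0
  item 11: 3 − 0 = 3
  item 12: 3 − 1 = 2
  item 14: 3
Sum = 1 + 0 + 3 + 2 + 3 = 9

9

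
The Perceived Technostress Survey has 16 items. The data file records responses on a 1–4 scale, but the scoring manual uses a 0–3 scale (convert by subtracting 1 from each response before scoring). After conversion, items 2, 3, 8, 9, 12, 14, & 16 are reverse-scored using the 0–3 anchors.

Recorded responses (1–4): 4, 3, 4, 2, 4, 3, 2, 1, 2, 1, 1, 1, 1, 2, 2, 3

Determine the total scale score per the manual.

Convert to 0–3: 3, 2, 3, 1, 3, 2, 1, 0, 1, 0, 0, 0, 0, 1, 1, 2
Reverse-coded (reverse-coded value = 3 − response):
  item 2: 3 − 2 = 1
  item 3: 3 − 3 = 0
  item 8: 3 − 0 = 3
  item 9: 3 − 1 = 2
  item 12: 3 − 0 = 3
  item 14: 3 − 1 = 2
  item 16: 3 − 2 = 1
Scored: 3, 1, 0, 1, 3, 2, 1, 3, 2, 0, 0, 3, 0, 2, 1, 1
Total = 23

23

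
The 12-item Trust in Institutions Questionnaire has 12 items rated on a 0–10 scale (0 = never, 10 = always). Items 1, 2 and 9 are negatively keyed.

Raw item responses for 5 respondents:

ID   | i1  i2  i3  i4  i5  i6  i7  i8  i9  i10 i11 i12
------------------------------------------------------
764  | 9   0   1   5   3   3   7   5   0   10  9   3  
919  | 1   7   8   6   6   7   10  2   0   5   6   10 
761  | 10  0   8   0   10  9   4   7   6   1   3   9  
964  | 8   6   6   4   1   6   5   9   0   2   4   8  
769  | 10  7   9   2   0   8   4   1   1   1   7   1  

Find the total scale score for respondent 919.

82

Respondent 919 raw: 1, 7, 8, 6, 6, 7, 10, 2, 0, 5, 6, 10.
Reverse-coded (reverse-coded value = 10 − response):
  item 1: 10 − 1 = 9
  item 2: 10 − 7 = 3
  item 3: 8
  item 4: 6
  item 5: 6
  item 6: 7
  item 7: 10
  item 8: 2
  item 9: 10 − 0 = 10
  item 10: 5
  item 11: 6
  item 12: 10
Sum = 9 + 3 + 8 + 6 + 6 + 7 + 10 + 2 + 10 + 5 + 6 + 10 = 82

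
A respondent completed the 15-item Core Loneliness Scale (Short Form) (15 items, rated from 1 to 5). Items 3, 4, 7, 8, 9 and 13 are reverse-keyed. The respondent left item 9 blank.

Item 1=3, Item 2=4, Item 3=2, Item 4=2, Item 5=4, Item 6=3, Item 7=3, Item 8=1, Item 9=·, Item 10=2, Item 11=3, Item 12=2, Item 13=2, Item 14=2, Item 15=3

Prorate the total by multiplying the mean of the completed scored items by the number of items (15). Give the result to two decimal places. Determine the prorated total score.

Reverse-coded (reverse-coded value = 6 − response):
  item 3: 6 − 2 = 4
  item 4: 6 − 2 = 4
  item 7: 6 − 3 = 3
  item 8: 6 − 1 = 5
  item 13: 6 − 2 = 4
Completed scored items (14 of 15): 3, 4, 4, 4, 4, 3, 3, 5, 2, 3, 2, 4, 2, 3; sum = 46.
Person mean = 46 / 14 ≈ 3.2857
Prorated total = (46 / 14) × 15 = 49.29 (to 2 dp)

49.29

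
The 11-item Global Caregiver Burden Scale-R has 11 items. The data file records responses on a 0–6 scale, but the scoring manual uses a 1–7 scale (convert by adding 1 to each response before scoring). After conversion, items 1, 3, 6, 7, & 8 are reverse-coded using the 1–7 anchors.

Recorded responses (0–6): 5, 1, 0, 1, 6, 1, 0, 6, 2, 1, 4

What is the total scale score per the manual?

Convert to 1–7: 6, 2, 1, 2, 7, 2, 1, 7, 3, 2, 5
Reverse-coded (reversed = (1+7) − raw = 8 − raw):
  item 1: 8 − 6 = 2
  item 3: 8 − 1 = 7
  item 6: 8 − 2 = 6
  item 7: 8 − 1 = 7
  item 8: 8 − 7 = 1
Scored: 2, 2, 7, 2, 7, 6, 7, 1, 3, 2, 5
Total = 44

44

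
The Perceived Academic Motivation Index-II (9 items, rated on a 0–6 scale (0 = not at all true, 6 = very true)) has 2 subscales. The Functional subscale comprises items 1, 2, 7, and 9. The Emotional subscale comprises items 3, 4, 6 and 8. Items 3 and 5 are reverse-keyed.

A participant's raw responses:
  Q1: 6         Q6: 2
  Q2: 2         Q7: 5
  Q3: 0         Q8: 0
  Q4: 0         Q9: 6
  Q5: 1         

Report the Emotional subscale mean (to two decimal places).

2.00

Emotional items: 3, 4, 6, 8.
Of these, item 3 is reverse-keyed; reverse-coded value = 6 − response.
  item 3: 6 − 0 = 6
  item 4: 0
  item 6: 2
  item 8: 0
Sum = 6 + 0 + 2 + 0 = 8
Mean = 8 / 4 = 2.00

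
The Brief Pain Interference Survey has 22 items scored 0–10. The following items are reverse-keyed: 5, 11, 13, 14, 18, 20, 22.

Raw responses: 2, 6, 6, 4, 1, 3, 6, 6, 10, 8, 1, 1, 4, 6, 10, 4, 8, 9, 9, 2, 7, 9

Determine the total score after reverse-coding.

Apply reverse scoring (reversed = (0+10) − raw = 10 − raw):
  item 5: 10 − 1 = 9
  item 11: 10 − 1 = 9
  item 13: 10 − 4 = 6
  item 14: 10 − 6 = 4
  item 18: 10 − 9 = 1
  item 20: 10 − 2 = 8
  item 22: 10 − 9 = 1
Scored responses: 2, 6, 6, 4, 9, 3, 6, 6, 10, 8, 9, 1, 6, 4, 10, 4, 8, 1, 9, 8, 7, 1
Total = 2 + 6 + 6 + 4 + 9 + 3 + 6 + 6 + 10 + 8 + 9 + 1 + 6 + 4 + 10 + 4 + 8 + 1 + 9 + 8 + 7 + 1 = 128

128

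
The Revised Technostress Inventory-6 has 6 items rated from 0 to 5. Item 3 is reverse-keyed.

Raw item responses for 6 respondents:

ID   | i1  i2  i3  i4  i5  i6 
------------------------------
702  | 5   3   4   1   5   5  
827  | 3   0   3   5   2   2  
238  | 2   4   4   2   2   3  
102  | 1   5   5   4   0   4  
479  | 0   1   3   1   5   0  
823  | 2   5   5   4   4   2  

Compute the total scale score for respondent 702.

Respondent 702 raw: 5, 3, 4, 1, 5, 5.
Reverse-coded (on a 0–5 scale, reversed = 5 − raw):
  item 1: 5
  item 2: 3
  item 3: 5 − 4 = 1
  item 4: 1
  item 5: 5
  item 6: 5
Sum = 5 + 3 + 1 + 1 + 5 + 5 = 20

20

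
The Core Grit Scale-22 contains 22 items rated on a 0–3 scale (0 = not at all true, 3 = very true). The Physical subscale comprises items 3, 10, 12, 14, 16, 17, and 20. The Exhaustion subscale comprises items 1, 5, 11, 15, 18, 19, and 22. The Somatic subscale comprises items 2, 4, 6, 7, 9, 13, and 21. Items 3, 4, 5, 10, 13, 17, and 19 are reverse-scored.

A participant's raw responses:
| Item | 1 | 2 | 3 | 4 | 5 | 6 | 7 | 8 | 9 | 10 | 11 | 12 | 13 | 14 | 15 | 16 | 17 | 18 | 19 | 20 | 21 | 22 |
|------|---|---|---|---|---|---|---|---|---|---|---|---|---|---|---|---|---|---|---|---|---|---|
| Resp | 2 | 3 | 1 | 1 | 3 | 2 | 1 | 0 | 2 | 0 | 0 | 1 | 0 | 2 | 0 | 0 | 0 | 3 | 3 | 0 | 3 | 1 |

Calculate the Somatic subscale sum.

16

Somatic items: 2, 4, 6, 7, 9, 13, 21.
Of these, items 4 and 13 are reverse-scored; reversed = (0+3) − raw = 3 − raw.
  item 2: 3
  item 4: 3 − 1 = 2
  item 6: 2
  item 7: 1
  item 9: 2
  item 13: 3 − 0 = 3
  item 21: 3
Sum = 3 + 2 + 2 + 1 + 2 + 3 + 3 = 16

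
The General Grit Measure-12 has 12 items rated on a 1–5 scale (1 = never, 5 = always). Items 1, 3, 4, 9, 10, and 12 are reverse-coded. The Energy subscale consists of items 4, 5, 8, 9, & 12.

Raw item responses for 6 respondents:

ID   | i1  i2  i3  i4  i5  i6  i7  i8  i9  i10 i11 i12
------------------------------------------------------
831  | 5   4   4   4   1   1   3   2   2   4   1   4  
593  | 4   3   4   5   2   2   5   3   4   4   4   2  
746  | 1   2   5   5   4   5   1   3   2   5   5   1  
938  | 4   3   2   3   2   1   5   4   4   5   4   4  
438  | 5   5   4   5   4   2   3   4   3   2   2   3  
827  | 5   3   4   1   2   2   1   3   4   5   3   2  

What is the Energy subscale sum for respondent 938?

13

Respondent 938 raw: 4, 3, 2, 3, 2, 1, 5, 4, 4, 5, 4, 4.
Energy items: 4, 5, 8, 9, 12.
Reverse-coded (reversed = (1+5) − raw = 6 − raw):
  item 4: 6 − 3 = 3
  item 5: 2
  item 8: 4
  item 9: 6 − 4 = 2
  item 12: 6 − 4 = 2
Sum = 3 + 2 + 4 + 2 + 2 = 13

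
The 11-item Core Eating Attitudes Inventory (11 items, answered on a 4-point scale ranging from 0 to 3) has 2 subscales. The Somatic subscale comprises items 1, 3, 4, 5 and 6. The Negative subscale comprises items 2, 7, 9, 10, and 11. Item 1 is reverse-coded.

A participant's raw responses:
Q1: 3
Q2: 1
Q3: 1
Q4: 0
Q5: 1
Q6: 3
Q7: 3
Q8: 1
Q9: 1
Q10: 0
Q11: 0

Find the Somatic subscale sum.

5

Somatic items: 1, 3, 4, 5, 6.
Of these, item 1 is reverse-coded; reverse-coded value = 3 − response.
  item 1: 3 − 3 = 0
  item 3: 1
  item 4: 0
  item 5: 1
  item 6: 3
Sum = 0 + 1 + 0 + 1 + 3 = 5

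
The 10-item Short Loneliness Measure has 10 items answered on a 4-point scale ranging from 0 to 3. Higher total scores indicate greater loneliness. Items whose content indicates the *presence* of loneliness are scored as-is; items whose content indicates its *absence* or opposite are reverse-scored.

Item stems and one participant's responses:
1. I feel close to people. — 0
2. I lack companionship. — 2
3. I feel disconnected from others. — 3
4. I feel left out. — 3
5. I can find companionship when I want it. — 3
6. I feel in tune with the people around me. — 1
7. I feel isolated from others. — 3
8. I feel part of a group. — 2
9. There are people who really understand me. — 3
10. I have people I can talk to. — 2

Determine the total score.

Items 1, 5, 6, 8, 9, 10 describe the absence/opposite of loneliness → reverse-score.
reverse-coded value = 3 − response.
  item 1: 3 − 0 = 3
  item 2: 2
  item 3: 3
  item 4: 3
  item 5: 3 − 3 = 0
  item 6: 3 − 1 = 2
  item 7: 3
  item 8: 3 − 2 = 1
  item 9: 3 − 3 = 0
  item 10: 3 − 2 = 1
Total = 3 + 2 + 3 + 3 + 0 + 2 + 3 + 1 + 0 + 1 = 18

18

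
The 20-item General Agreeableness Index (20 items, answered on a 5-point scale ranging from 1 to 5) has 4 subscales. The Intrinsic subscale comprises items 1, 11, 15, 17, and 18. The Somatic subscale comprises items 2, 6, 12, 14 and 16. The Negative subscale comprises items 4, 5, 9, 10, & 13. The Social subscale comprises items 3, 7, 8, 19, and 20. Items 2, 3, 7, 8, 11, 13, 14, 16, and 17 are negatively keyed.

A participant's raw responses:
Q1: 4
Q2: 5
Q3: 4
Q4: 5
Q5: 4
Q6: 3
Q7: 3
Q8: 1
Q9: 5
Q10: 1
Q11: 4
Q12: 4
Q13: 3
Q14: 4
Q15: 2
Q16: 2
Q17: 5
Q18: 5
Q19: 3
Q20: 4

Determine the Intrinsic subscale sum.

Intrinsic items: 1, 11, 15, 17, 18.
Of these, items 11 & 17 are negatively keyed; reversed = (1+5) − raw = 6 − raw.
  item 1: 4
  item 11: 6 − 4 = 2
  item 15: 2
  item 17: 6 − 5 = 1
  item 18: 5
Sum = 4 + 2 + 2 + 1 + 5 = 14

14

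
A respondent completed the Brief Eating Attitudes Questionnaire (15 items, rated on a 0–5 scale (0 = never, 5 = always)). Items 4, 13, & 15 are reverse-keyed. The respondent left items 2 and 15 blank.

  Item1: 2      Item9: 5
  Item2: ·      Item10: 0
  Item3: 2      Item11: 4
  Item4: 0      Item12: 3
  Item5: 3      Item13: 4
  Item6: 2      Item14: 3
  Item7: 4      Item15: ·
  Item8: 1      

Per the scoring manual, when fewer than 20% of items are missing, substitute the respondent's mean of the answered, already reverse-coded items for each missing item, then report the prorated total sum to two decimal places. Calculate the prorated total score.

40.38

Reverse-coded (reversed = (0+5) − raw = 5 − raw):
  item 4: 5 − 0 = 5
  item 13: 5 − 4 = 1
Completed scored items (13 of 15): 2, 2, 5, 3, 2, 4, 1, 5, 0, 4, 3, 1, 3; sum = 35.
Person mean = 35 / 13 ≈ 2.6923
Prorated total = (35 / 13) × 15 = 40.38 (to 2 dp)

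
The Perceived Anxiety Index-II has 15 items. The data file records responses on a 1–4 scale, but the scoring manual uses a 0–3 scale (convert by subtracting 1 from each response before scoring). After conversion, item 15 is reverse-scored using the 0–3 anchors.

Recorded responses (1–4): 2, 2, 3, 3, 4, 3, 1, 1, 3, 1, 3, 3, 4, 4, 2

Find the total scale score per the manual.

Convert to 0–3: 1, 1, 2, 2, 3, 2, 0, 0, 2, 0, 2, 2, 3, 3, 1
Reverse-coded (on a 0–3 scale, reversed = 3 − raw):
  item 15: 3 − 1 = 2
Scored: 1, 1, 2, 2, 3, 2, 0, 0, 2, 0, 2, 2, 3, 3, 2
Total = 25

25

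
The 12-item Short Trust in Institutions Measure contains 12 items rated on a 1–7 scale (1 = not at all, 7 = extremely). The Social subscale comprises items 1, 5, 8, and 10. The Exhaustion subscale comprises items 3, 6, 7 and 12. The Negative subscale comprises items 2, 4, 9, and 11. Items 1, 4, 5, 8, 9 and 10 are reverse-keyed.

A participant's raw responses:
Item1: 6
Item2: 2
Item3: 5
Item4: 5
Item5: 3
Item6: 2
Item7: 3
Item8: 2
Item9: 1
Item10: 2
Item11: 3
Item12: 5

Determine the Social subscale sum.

19

Social items: 1, 5, 8, 10.
Of these, items 1, 5, 8, & 10 are reverse-keyed; reverse-coded value = 8 − response.
  item 1: 8 − 6 = 2
  item 5: 8 − 3 = 5
  item 8: 8 − 2 = 6
  item 10: 8 − 2 = 6
Sum = 2 + 5 + 6 + 6 = 19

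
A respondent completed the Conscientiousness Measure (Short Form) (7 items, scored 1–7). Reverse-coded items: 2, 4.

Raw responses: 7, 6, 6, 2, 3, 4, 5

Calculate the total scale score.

33

Reversing items 2 and 4 with 8 − raw:
Total = 7 + (8−6) + 6 + (8−2) + 3 + 4 + 5
      = 7 + 2 + 6 + 6 + 3 + 4 + 5 = 33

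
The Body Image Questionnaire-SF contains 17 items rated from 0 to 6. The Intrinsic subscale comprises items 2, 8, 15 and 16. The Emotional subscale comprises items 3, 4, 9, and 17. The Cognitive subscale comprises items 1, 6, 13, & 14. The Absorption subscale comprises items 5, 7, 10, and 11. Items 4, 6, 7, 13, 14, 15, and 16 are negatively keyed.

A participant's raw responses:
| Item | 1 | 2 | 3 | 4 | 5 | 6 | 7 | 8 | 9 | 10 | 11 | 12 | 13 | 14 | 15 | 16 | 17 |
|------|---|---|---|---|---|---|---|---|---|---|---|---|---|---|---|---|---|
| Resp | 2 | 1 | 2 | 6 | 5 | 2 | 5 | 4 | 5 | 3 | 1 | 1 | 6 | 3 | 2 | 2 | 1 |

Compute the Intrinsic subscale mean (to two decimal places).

Intrinsic items: 2, 8, 15, 16.
Of these, items 15 & 16 are negatively keyed; reversed = (0+6) − raw = 6 − raw.
  item 2: 1
  item 8: 4
  item 15: 6 − 2 = 4
  item 16: 6 − 2 = 4
Sum = 1 + 4 + 4 + 4 = 13
Mean = 13 / 4 = 3.25

3.25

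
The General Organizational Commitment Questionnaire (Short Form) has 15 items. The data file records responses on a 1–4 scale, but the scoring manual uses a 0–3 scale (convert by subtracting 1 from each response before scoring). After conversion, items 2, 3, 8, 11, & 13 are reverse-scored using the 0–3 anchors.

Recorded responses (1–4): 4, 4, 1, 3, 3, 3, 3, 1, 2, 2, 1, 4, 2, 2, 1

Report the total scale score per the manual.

28

Convert to 0–3: 3, 3, 0, 2, 2, 2, 2, 0, 1, 1, 0, 3, 1, 1, 0
Reverse-coded (on a 0–3 scale, reversed = 3 − raw):
  item 2: 3 − 3 = 0
  item 3: 3 − 0 = 3
  item 8: 3 − 0 = 3
  item 11: 3 − 0 = 3
  item 13: 3 − 1 = 2
Scored: 3, 0, 3, 2, 2, 2, 2, 3, 1, 1, 3, 3, 2, 1, 0
Total = 28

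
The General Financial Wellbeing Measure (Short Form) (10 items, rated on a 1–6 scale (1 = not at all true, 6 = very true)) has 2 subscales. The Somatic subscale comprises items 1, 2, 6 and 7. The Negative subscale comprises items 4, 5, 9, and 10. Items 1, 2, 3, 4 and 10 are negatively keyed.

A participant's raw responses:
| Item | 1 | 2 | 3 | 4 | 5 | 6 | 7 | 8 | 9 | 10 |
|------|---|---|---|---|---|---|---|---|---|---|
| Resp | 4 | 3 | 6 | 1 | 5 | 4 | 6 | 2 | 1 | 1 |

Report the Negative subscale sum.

18

Negative items: 4, 5, 9, 10.
Of these, items 4 & 10 are negatively keyed; reversed = (1+6) − raw = 7 − raw.
  item 4: 7 − 1 = 6
  item 5: 5
  item 9: 1
  item 10: 7 − 1 = 6
Sum = 6 + 5 + 1 + 6 = 18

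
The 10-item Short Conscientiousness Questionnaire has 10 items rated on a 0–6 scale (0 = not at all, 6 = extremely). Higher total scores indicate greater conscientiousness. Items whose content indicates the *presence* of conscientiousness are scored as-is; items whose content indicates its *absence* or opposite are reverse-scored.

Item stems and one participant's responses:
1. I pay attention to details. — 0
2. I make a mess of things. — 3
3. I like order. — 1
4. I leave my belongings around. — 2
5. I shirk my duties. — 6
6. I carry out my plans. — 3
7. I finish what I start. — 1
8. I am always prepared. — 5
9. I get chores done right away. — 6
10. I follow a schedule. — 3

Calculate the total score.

Items 2, 4, 5 describe the absence/opposite of conscientiousness → reverse-score.
on a 0–6 scale, reversed = 6 − raw.
  item 1: 0
  item 2: 6 − 3 = 3
  item 3: 1
  item 4: 6 − 2 = 4
  item 5: 6 − 6 = 0
  item 6: 3
  item 7: 1
  item 8: 5
  item 9: 6
  item 10: 3
Total = 0 + 3 + 1 + 4 + 0 + 3 + 1 + 5 + 6 + 3 = 26

26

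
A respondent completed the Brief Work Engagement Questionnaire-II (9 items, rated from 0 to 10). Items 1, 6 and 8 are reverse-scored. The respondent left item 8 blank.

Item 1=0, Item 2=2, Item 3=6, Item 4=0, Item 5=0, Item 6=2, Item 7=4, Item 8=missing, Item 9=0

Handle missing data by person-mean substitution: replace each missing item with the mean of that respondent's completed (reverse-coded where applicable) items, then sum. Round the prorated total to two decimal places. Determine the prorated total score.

33.75

Reverse-coded (on a 0–10 scale, reversed = 10 − raw):
  item 1: 10 − 0 = 10
  item 6: 10 − 2 = 8
Completed scored items (8 of 9): 10, 2, 6, 0, 0, 8, 4, 0; sum = 30.
Person mean = 30 / 8 ≈ 3.7500
Prorated total = (30 / 8) × 9 = 33.75 (to 2 dp)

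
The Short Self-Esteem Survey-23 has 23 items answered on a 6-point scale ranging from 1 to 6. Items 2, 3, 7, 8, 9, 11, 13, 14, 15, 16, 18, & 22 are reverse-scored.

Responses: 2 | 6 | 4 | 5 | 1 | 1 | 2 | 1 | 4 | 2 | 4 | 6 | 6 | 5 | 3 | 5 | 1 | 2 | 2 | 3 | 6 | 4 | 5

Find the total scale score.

Raw sum = 80. Reverse-scored items: 2, 3, 7, 8, 9, 11, 13, 14, 15, 16, 18, 22; their raw sum = 46.
Each reversal replaces raw with 7 − raw, changing the total by 7 − 2·raw per item.
Total = 80 + 12·7 − 2·46 = 80 + 84 − 92 = 72

72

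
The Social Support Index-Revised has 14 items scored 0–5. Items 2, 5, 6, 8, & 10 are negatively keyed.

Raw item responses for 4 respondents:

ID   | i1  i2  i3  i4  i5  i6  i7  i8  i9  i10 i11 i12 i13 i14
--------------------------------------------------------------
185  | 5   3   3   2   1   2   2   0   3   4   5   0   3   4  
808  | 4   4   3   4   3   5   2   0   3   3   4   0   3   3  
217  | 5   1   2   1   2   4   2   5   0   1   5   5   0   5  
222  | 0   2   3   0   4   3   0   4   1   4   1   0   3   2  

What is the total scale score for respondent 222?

18

Respondent 222 raw: 0, 2, 3, 0, 4, 3, 0, 4, 1, 4, 1, 0, 3, 2.
Reverse-coded (on a 0–5 scale, reversed = 5 − raw):
  item 1: 0
  item 2: 5 − 2 = 3
  item 3: 3
  item 4: 0
  item 5: 5 − 4 = 1
  item 6: 5 − 3 = 2
  item 7: 0
  item 8: 5 − 4 = 1
  item 9: 1
  item 10: 5 − 4 = 1
  item 11: 1
  item 12: 0
  item 13: 3
  item 14: 2
Sum = 0 + 3 + 3 + 0 + 1 + 2 + 0 + 1 + 1 + 1 + 1 + 0 + 3 + 2 = 18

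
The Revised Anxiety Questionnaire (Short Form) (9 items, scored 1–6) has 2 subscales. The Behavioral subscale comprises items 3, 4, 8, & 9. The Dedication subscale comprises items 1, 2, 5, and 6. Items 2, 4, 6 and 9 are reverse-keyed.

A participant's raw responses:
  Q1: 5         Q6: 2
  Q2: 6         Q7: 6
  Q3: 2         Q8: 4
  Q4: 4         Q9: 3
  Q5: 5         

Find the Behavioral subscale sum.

Behavioral items: 3, 4, 8, 9.
Of these, items 4 and 9 are reverse-keyed; reversed = (1+6) − raw = 7 − raw.
  item 3: 2
  item 4: 7 − 4 = 3
  item 8: 4
  item 9: 7 − 3 = 4
Sum = 2 + 3 + 4 + 4 = 13

13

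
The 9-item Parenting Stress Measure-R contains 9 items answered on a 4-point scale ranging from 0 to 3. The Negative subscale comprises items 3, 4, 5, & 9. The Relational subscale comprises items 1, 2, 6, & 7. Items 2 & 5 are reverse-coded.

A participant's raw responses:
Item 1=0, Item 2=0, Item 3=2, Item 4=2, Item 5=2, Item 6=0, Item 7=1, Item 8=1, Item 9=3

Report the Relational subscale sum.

Relational items: 1, 2, 6, 7.
Of these, item 2 is reverse-coded; on a 0–3 scale, reversed = 3 − raw.
  item 1: 0
  item 2: 3 − 0 = 3
  item 6: 0
  item 7: 1
Sum = 0 + 3 + 0 + 1 = 4

4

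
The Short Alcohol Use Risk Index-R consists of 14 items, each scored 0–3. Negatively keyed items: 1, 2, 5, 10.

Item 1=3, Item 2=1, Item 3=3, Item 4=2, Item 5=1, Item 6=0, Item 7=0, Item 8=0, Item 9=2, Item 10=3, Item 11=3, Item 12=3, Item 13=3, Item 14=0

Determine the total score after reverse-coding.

Apply reverse scoring (reverse-coded value = 3 − response):
  item 1: 3 − 3 = 0
  item 2: 3 − 1 = 2
  item 5: 3 − 1 = 2
  item 10: 3 − 3 = 0
Scored items: 0, 2, 3, 2, 2, 0, 0, 0, 2, 0, 3, 3, 3, 0
Total = 0 + 2 + 3 + 2 + 2 + 0 + 0 + 0 + 2 + 0 + 3 + 3 + 3 + 0 = 20

20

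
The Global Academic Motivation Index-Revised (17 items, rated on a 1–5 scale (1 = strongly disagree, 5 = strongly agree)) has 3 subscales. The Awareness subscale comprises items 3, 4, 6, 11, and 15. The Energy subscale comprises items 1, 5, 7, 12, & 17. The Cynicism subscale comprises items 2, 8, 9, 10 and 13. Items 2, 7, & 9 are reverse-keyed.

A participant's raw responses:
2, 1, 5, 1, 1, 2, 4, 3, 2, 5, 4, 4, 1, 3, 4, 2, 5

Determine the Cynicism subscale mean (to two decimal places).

Cynicism items: 2, 8, 9, 10, 13.
Of these, items 2 & 9 are reverse-keyed; reversed = (1+5) − raw = 6 − raw.
  item 2: 6 − 1 = 5
  item 8: 3
  item 9: 6 − 2 = 4
  item 10: 5
  item 13: 1
Sum = 5 + 3 + 4 + 5 + 1 = 18
Mean = 18 / 5 = 3.60

3.60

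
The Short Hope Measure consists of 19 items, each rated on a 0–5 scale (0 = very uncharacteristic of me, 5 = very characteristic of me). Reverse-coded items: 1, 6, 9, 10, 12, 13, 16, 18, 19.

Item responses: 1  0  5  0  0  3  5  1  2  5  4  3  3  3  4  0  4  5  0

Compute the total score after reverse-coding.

Reversing items 1, 6, 9, 10, 12, 13, 16, 18, & 19 with 5 − raw:
Total = (5−1) + 0 + 5 + 0 + 0 + (5−3) + 5 + 1 + (5−2) + (5−5) + 4 + (5−3) + (5−3) + 3 + 4 + (5−0) + 4 + (5−5) + (5−0)
      = 4 + 0 + 5 + 0 + 0 + 2 + 5 + 1 + 3 + 0 + 4 + 2 + 2 + 3 + 4 + 5 + 4 + 0 + 5 = 49

49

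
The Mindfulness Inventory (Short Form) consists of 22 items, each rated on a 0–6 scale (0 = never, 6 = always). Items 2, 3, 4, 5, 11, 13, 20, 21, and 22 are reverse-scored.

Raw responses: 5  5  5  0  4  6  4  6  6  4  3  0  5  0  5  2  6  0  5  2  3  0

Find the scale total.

76

Reverse-scored items use 6 − raw:
  item 2: 6 − 5 = 1
  item 3: 6 − 5 = 1
  item 4: 6 − 0 = 6
  item 5: 6 − 4 = 2
  item 11: 6 − 3 = 3
  item 13: 6 − 5 = 1
  item 20: 6 − 2 = 4
  item 21: 6 − 3 = 3
  item 22: 6 − 0 = 6
After reverse-coding: 5, 1, 1, 6, 2, 6, 4, 6, 6, 4, 3, 0, 1, 0, 5, 2, 6, 0, 5, 4, 3, 6
Total = 5 + 1 + 1 + 6 + 2 + 6 + 4 + 6 + 6 + 4 + 3 + 0 + 1 + 0 + 5 + 2 + 6 + 0 + 5 + 4 + 3 + 6 = 76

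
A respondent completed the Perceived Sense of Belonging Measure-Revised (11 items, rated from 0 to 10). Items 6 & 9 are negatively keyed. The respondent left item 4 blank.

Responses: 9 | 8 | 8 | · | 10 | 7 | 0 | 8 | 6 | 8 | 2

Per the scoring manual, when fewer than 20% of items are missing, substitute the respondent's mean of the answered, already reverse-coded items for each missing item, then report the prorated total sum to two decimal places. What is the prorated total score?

Reverse-coded (reverse-coded value = 10 − response):
  item 6: 10 − 7 = 3
  item 9: 10 − 6 = 4
Completed scored items (10 of 11): 9, 8, 8, 10, 3, 0, 8, 4, 8, 2; sum = 60.
Person mean = 60 / 10 ≈ 6.0000
Prorated total = (60 / 10) × 11 = 66.00 (to 2 dp)

66.00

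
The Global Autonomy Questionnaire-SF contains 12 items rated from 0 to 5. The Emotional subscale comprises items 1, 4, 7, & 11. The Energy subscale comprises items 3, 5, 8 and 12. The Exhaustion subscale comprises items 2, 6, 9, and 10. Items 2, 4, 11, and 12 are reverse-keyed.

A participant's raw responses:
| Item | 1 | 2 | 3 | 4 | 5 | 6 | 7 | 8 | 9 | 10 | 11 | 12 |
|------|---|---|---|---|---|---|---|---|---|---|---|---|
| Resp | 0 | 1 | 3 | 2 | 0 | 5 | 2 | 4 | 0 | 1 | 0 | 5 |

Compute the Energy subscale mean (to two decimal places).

1.75

Energy items: 3, 5, 8, 12.
Of these, item 12 is reverse-keyed; reversed = (0+5) − raw = 5 − raw.
  item 3: 3
  item 5: 0
  item 8: 4
  item 12: 5 − 5 = 0
Sum = 3 + 0 + 4 + 0 = 7
Mean = 7 / 4 = 1.75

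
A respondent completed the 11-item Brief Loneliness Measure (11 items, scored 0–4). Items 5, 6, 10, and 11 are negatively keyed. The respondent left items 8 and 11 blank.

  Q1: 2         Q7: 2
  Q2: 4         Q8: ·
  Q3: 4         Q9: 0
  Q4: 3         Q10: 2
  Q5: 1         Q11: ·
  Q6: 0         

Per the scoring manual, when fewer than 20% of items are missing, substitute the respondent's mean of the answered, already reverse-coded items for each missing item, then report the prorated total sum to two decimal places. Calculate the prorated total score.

29.33

Reverse-coded (reversed = (0+4) − raw = 4 − raw):
  item 5: 4 − 1 = 3
  item 6: 4 − 0 = 4
  item 10: 4 − 2 = 2
Completed scored items (9 of 11): 2, 4, 4, 3, 3, 4, 2, 0, 2; sum = 24.
Person mean = 24 / 9 ≈ 2.6667
Prorated total = (24 / 9) × 11 = 29.33 (to 2 dp)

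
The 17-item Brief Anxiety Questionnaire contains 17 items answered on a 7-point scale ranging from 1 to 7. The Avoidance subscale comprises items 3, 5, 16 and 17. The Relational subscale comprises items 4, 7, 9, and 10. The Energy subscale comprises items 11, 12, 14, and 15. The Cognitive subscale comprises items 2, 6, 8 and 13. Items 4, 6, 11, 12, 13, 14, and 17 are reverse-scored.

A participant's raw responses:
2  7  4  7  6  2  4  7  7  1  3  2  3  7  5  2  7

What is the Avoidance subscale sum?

Avoidance items: 3, 5, 16, 17.
Of these, item 17 is reverse-scored; reverse-coded value = 8 − response.
  item 3: 4
  item 5: 6
  item 16: 2
  item 17: 8 − 7 = 1
Sum = 4 + 6 + 2 + 1 = 13

13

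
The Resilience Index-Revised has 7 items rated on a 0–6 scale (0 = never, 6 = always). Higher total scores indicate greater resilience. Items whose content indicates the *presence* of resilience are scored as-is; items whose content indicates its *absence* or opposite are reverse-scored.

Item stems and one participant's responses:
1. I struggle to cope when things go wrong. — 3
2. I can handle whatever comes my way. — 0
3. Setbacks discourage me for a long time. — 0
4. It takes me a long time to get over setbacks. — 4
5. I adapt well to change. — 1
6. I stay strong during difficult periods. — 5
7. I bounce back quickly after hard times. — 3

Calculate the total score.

Items 1, 3, 4 describe the absence/opposite of resilience → reverse-score.
reverse-coded value = 6 − response.
  item 1: 6 − 3 = 3
  item 2: 0
  item 3: 6 − 0 = 6
  item 4: 6 − 4 = 2
  item 5: 1
  item 6: 5
  item 7: 3
Total = 3 + 0 + 6 + 2 + 1 + 5 + 3 = 20

20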